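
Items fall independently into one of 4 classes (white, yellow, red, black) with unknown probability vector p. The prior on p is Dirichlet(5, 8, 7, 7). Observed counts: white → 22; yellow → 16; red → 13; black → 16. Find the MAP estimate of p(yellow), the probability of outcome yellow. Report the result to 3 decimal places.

The posterior is Dirichlet(αᵢ + nᵢ) = Dirichlet(27, 24, 20, 23).
For a Dirichlet(a₁,…,a_K) with all aᵢ > 1, the mode has j-th component (aⱼ − 1)/(Σaᵢ − K).
Here Σaᵢ = 94 and K = 4, so p(yellow) = (24 − 1)/(94 − 4) = 23/90 ≈ 0.256.

MAP estimate of p(yellow) = 0.256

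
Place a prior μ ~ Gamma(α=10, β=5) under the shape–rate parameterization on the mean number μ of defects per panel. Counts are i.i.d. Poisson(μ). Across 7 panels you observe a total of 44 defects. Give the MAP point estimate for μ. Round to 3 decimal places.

μ̂_MAP = 4.417

Σxᵢ = 44, n = 7.
Posterior ∝ μ^9e^(−5μ) · μ^44e^(−7μ) = μ^53e^(−12μ), i.e. Gamma(shape=54, rate=12).
The mode of a Gamma(a, b) with a ≥ 1 (shape–rate) is (a−1)/b = 53/12 ≈ 4.417.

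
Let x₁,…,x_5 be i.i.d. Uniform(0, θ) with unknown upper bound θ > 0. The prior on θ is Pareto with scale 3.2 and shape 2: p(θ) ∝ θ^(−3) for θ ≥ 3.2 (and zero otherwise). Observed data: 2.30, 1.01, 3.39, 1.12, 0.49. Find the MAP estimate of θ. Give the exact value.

The Uniform(0, θ) likelihood is θ^(−n) for θ ≥ max(xᵢ), zero otherwise. Here max(xᵢ) = 3.39.
Posterior ∝ θ^(−3) · θ^(−5) = θ^(−8) on θ ≥ max(3.2, 3.39) = 3.39.
This density is strictly decreasing in θ, so the posterior mode lies at the lower boundary of the support.

θ̂_MAP = 3.39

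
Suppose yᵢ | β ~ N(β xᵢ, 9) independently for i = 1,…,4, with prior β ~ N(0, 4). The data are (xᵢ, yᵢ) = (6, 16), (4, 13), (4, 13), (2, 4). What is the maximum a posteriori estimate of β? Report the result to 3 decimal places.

β̂_MAP = 2.801

log p(β | y) = −Σ(yᵢ − βxᵢ)²/(2·9) − β²/(2·4) + const.
Setting the derivative to zero: Σxᵢ(yᵢ − βxᵢ)/9 − β/4 = 0, so β = Σxᵢyᵢ / (Σxᵢ² + σ²/τ²).
Σxᵢyᵢ = 6·16 + 4·13 + 4·13 + 2·4 = 208; Σxᵢ² = 72; σ²/τ² = 2.25.
β̂_MAP = 208 / (72 + 2.25) = 208/74.25 ≈ 2.801.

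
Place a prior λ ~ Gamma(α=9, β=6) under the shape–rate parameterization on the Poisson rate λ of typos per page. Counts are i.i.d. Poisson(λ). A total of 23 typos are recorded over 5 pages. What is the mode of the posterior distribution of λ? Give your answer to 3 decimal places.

λ̂_MAP = 2.818

Σxᵢ = 23, n = 5.
Posterior ∝ λ^8e^(−6λ) · λ^23e^(−5λ) = λ^31e^(−11λ), i.e. Gamma(shape=32, rate=11).
The mode of a Gamma(a, b) with a ≥ 1 (shape–rate) is (a−1)/b = 31/11 ≈ 2.818.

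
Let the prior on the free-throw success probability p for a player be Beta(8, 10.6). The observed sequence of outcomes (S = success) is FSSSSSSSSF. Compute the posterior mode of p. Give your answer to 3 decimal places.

p̂_MAP = 0.564

Prior: Beta(8, 10.6).
Data: 8 successes in 10 trials (from the sequence). The binomial likelihood contributes p^8(1−p)^2, so the posterior is Beta(8+8, 10.6+2) = Beta(16, 12.6).
For Beta(a, b) with a, b > 1 the mode is (a−1)/(a+b−2) = 15/26.6 ≈ 0.564.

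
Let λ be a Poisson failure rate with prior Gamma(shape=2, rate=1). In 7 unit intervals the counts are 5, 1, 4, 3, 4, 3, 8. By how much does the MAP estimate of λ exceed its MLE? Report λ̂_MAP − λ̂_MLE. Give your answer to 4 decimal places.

Σxᵢ = 28. Posterior is Gamma(30, 8); MAP = (30−1)/8 = 29/8 ≈ 3.62500.
MLE = x̄ = 28/7 ≈ 4.00000.
Difference = 29/8 − 28/7 = -3/8 ≈ -0.3750.

MAP − MLE = -0.3750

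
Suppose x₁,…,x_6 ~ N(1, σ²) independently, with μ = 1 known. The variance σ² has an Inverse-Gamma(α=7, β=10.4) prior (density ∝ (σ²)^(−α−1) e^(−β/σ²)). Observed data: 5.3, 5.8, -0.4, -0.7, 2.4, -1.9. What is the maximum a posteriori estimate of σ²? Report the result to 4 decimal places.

Sum of squared deviations about the known mean: SS = (5.3−1)² + (5.8−1)² + (-0.4−1)² + (-0.7−1)² + (2.4−1)² + (-1.9−1)² = 56.75.
The Normal likelihood contributes (σ²)^(−n/2) exp(−SS/(2σ²)), so the posterior is Inverse-Gamma(α + n/2, β + SS/2) = Inverse-Gamma(10, 38.775).
The mode of Inverse-Gamma(a, b) is b/(a+1) = 38.775/11 ≈ 3.5250.

σ̂²_MAP = 3.5250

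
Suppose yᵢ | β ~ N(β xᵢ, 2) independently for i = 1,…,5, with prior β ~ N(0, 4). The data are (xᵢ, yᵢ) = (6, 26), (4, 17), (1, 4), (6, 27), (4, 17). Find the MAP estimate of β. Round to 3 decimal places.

log p(β | y) = −Σ(yᵢ − βxᵢ)²/(2·2) − β²/(2·4) + const.
Setting the derivative to zero: Σxᵢ(yᵢ − βxᵢ)/2 − β/4 = 0, so β = Σxᵢyᵢ / (Σxᵢ² + σ²/τ²).
Σxᵢyᵢ = 6·26 + 4·17 + 1·4 + 6·27 + 4·17 = 458; Σxᵢ² = 105; σ²/τ² = 0.5.
β̂_MAP = 458 / (105 + 0.5) = 458/105.5 ≈ 4.341.

β̂_MAP = 4.341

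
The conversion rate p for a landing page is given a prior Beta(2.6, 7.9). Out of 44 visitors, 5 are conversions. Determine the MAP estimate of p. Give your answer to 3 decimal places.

p̂_MAP = 0.126

Prior: Beta(2.6, 7.9).
Data: 5 successes in 44 trials. The binomial likelihood contributes p^5(1−p)^39, so the posterior is Beta(2.6+5, 7.9+39) = Beta(7.6, 46.9).
For Beta(a, b) with a, b > 1 the mode is (a−1)/(a+b−2) = 6.6/52.5 ≈ 0.126.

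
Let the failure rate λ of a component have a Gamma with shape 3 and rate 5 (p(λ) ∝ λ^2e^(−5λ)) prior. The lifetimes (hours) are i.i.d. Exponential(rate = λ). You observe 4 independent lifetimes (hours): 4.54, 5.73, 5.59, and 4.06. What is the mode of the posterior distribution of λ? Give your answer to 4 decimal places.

The Exponential(rate=λ) likelihood is ∝ λ^n e^(−λΣtᵢ). Here n = 4 and Σtᵢ = 4.54 + 5.73 + 5.59 + 4.06 = 19.92.
Posterior ∝ λ^2e^(−5λ) · λ^4e^(−19.92λ) = λ^6e^(−24.92λ), i.e. Gamma(7, 24.92).
Mode = (a−1)/b = 6/24.92 ≈ 0.2408.

λ̂_MAP = 0.2408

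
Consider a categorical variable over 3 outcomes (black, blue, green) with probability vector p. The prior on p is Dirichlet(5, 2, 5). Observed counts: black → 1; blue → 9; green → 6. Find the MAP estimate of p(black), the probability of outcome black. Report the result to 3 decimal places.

MAP estimate of p(black) = 0.200

The posterior is Dirichlet(αᵢ + nᵢ) = Dirichlet(6, 11, 11).
For a Dirichlet(a₁,…,a_K) with all aᵢ > 1, the mode has j-th component (aⱼ − 1)/(Σaᵢ − K).
Here Σaᵢ = 28 and K = 3, so p(black) = (6 − 1)/(28 − 3) = 5/25 ≈ 0.200.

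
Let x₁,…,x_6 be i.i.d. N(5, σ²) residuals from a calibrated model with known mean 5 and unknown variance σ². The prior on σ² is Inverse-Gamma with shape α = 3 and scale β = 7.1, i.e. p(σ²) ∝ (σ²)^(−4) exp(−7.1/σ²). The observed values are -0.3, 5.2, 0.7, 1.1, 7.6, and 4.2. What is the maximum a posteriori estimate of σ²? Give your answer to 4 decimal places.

σ̂²_MAP = 5.9593

Sum of squared deviations about the known mean: SS = (-0.3−5)² + (5.2−5)² + (0.7−5)² + (1.1−5)² + (7.6−5)² + (4.2−5)² = 69.23.
The Normal likelihood contributes (σ²)^(−n/2) exp(−SS/(2σ²)), so the posterior is Inverse-Gamma(α + n/2, β + SS/2) = Inverse-Gamma(6, 41.715).
The mode of Inverse-Gamma(a, b) is b/(a+1) = 41.715/7 ≈ 5.9593.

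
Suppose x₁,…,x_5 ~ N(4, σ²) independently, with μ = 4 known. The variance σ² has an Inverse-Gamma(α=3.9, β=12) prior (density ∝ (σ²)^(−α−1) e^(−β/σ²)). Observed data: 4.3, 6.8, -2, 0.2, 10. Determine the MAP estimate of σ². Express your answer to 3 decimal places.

Sum of squared deviations about the known mean: SS = (4.3−4)² + (6.8−4)² + (-2−4)² + (0.2−4)² + (10−4)² = 94.37.
The Normal likelihood contributes (σ²)^(−n/2) exp(−SS/(2σ²)), so the posterior is Inverse-Gamma(α + n/2, β + SS/2) = Inverse-Gamma(6.4, 59.185).
The mode of Inverse-Gamma(a, b) is b/(a+1) = 59.185/7.4 ≈ 7.998.

σ̂²_MAP = 7.998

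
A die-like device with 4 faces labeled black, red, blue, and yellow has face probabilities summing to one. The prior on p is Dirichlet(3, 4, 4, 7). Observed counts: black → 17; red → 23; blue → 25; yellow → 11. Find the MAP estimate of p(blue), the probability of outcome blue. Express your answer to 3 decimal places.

The posterior is Dirichlet(αᵢ + nᵢ) = Dirichlet(20, 27, 29, 18).
For a Dirichlet(a₁,…,a_K) with all aᵢ > 1, the mode has j-th component (aⱼ − 1)/(Σaᵢ − K).
Here Σaᵢ = 94 and K = 4, so p(blue) = (29 − 1)/(94 − 4) = 28/90 ≈ 0.311.

MAP estimate of p(blue) = 0.311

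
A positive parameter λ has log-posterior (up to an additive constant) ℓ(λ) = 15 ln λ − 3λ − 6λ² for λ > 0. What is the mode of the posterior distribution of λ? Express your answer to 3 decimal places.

ℓ'(λ) = 15/λ − 3 − 12λ. Setting this to zero and multiplying by λ: 12λ² + 3λ − 15 = 0.
λ = (−3 + √(3² + 4·12·15)) / (2·12) = (−3 + √729) / 24 = (−3 + 27)/24 = 1.
ℓ''(λ) = −15/λ² − 12 < 0, confirming a maximum.

λ̂_MAP = 1.000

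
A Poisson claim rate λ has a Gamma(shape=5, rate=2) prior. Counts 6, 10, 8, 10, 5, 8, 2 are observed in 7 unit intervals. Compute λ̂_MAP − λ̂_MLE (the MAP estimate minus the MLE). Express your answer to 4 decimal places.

MAP − MLE = -1.1111

Σxᵢ = 49. Posterior is Gamma(54, 9); MAP = (54−1)/9 = 53/9 ≈ 5.88889.
MLE = x̄ = 49/7 ≈ 7.00000.
Difference = 53/9 − 49/7 = -10/9 ≈ -1.1111.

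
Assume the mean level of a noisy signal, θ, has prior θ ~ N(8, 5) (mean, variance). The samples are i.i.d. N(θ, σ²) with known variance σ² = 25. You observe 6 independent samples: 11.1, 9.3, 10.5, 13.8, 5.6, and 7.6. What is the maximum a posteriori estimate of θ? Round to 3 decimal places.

θ̂_MAP = 8.900

n = 6; x̄ = (11.1 + 9.3 + 10.5 + 13.8 + 5.6 + 7.6)/6 = 57.9/6 = 9.65.
For a Normal prior and Normal likelihood with known variance, the posterior is Normal; its mode equals its mean, the precision-weighted average.
Prior precision 1/σ₀² = 1/5 = 0.2; data precision n/σ² = 6/25 = 0.24.
θ̂ = (0.2·8 + 0.24·9.65) / (0.2 + 0.24) = 3.916/0.44 = 8.900.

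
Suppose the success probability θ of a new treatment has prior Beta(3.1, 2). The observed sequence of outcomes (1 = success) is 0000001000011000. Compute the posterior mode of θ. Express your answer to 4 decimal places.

Prior: Beta(3.1, 2).
Data: 3 successes in 16 trials (from the sequence). The binomial likelihood contributes θ^3(1−θ)^13, so the posterior is Beta(3.1+3, 2+13) = Beta(6.1, 15).
For Beta(a, b) with a, b > 1 the mode is (a−1)/(a+b−2) = 5.1/19.1 ≈ 0.2670.

θ̂_MAP = 0.2670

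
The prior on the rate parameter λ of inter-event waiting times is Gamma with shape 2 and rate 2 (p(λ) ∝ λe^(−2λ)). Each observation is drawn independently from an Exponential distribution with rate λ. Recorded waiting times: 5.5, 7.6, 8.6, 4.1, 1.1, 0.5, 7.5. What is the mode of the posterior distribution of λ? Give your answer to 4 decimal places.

λ̂_MAP = 0.2168

The Exponential(rate=λ) likelihood is ∝ λ^n e^(−λΣtᵢ). Here n = 7 and Σtᵢ = 5.5 + 7.6 + 8.6 + 4.1 + 1.1 + 0.5 + 7.5 = 34.9.
Posterior ∝ λe^(−2λ) · λ^7e^(−34.9λ) = λ^8e^(−36.9λ), i.e. Gamma(9, 36.9).
Mode = (a−1)/b = 8/36.9 ≈ 0.2168.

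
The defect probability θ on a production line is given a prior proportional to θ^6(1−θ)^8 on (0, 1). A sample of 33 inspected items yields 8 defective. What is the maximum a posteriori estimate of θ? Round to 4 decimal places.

The prior density ∝ θ^6(1−θ)^8 is the kernel of Beta(7, 9).
Data: 8 successes in 33 trials. The binomial likelihood contributes θ^8(1−θ)^25, so the posterior is Beta(7+8, 9+25) = Beta(15, 34).
For Beta(a, b) with a, b > 1 the mode is (a−1)/(a+b−2) = 14/47 ≈ 0.2979.

θ̂_MAP = 0.2979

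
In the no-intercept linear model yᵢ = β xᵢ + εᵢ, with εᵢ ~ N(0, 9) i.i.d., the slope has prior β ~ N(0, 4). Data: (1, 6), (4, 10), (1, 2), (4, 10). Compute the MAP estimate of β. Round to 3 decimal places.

log p(β | y) = −Σ(yᵢ − βxᵢ)²/(2·9) − β²/(2·4) + const.
Setting the derivative to zero: Σxᵢ(yᵢ − βxᵢ)/9 − β/4 = 0, so β = Σxᵢyᵢ / (Σxᵢ² + σ²/τ²).
Σxᵢyᵢ = 1·6 + 4·10 + 1·2 + 4·10 = 88; Σxᵢ² = 34; σ²/τ² = 2.25.
β̂_MAP = 88 / (34 + 2.25) = 88/36.25 ≈ 2.428.

β̂_MAP = 2.428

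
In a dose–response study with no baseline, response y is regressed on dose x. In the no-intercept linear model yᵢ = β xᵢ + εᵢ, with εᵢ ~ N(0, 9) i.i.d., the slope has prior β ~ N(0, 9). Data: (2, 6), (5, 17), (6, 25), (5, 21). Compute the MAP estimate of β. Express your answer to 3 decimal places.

β̂_MAP = 3.868

log p(β | y) = −Σ(yᵢ − βxᵢ)²/(2·9) − β²/(2·9) + const.
Setting the derivative to zero: Σxᵢ(yᵢ − βxᵢ)/9 − β/9 = 0, so β = Σxᵢyᵢ / (Σxᵢ² + σ²/τ²).
Σxᵢyᵢ = 2·6 + 5·17 + 6·25 + 5·21 = 352; Σxᵢ² = 90; σ²/τ² = 1.
β̂_MAP = 352 / (90 + 1) = 352/91 ≈ 3.868.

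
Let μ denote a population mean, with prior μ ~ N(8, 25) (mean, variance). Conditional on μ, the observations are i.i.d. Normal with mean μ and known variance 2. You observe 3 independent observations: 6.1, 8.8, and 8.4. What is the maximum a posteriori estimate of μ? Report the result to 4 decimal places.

μ̂_MAP = 7.7727

n = 3; x̄ = (6.1 + 8.8 + 8.4)/3 = 23.3/3 = 233/30 ≈ 7.7667.
For a Normal prior and Normal likelihood with known variance, the posterior is Normal; its mode equals its mean, the precision-weighted average.
Prior precision 1/σ₀² = 1/25 = 0.04; data precision n/σ² = 3/2 = 1.5.
μ̂ = (0.04·8 + 1.5·(233/30)) / (0.04 + 1.5) = 11.97/1.54 = 171/22 ≈ 7.7727.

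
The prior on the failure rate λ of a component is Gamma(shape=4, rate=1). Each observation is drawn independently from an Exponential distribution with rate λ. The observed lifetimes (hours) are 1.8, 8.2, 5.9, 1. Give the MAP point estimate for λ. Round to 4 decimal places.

The Exponential(rate=λ) likelihood is ∝ λ^n e^(−λΣtᵢ). Here n = 4 and Σtᵢ = 1.8 + 8.2 + 5.9 + 1 = 16.9.
Posterior ∝ λ^3e^(−1λ) · λ^4e^(−16.9λ) = λ^7e^(−17.9λ), i.e. Gamma(8, 17.9).
Mode = (a−1)/b = 7/17.9 ≈ 0.3911.

λ̂_MAP = 0.3911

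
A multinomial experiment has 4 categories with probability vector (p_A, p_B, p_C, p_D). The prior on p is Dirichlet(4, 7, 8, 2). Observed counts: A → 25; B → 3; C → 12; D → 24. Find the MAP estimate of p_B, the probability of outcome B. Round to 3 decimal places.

The posterior is Dirichlet(αᵢ + nᵢ) = Dirichlet(29, 10, 20, 26).
For a Dirichlet(a₁,…,a_K) with all aᵢ > 1, the mode has j-th component (aⱼ − 1)/(Σaᵢ − K).
Here Σaᵢ = 85 and K = 4, so p_B = (10 − 1)/(85 − 4) = 9/81 ≈ 0.111.

MAP estimate of p_B = 0.111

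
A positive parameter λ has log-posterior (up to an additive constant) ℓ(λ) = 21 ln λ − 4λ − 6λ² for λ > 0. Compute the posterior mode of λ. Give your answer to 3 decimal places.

λ̂_MAP = 1.167

ℓ'(λ) = 21/λ − 4 − 12λ. Setting this to zero and multiplying by λ: 12λ² + 4λ − 21 = 0.
λ = (−4 + √(4² + 4·12·21)) / (2·12) = (−4 + √1024) / 24 = (−4 + 32)/24 = 7/6.
ℓ''(λ) = −21/λ² − 12 < 0, confirming a maximum.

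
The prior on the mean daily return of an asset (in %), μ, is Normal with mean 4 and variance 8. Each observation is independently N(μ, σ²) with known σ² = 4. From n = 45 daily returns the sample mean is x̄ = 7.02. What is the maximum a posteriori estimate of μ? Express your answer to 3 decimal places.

μ̂_MAP = 6.987

n = 45, x̄ = 7.02.
For a Normal prior and Normal likelihood with known variance, the posterior is Normal; its mode equals its mean, the precision-weighted average.
Prior precision 1/σ₀² = 1/8 = 0.125; data precision n/σ² = 45/4 = 11.25.
μ̂ = (0.125·4 + 11.25·7.02) / (0.125 + 11.25) = 79.475/11.375 = 3179/455 ≈ 6.987.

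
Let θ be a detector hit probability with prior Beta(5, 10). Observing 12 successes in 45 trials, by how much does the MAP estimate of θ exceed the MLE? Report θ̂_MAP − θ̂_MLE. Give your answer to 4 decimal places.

MAP − MLE = 0.0092

Posterior is Beta(17, 43); MAP = (17−1)/(60−2) = 16/58 ≈ 0.27586.
MLE ignores the prior: θ̂_MLE = k/n = 12/45 ≈ 0.26667.
Difference = 16/58 − 12/45 = 4/435 ≈ 0.0092.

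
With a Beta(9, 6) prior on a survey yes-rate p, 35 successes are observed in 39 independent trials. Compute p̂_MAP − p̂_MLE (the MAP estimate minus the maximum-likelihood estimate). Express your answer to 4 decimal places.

Posterior is Beta(44, 10); MAP = (44−1)/(54−2) = 43/52 ≈ 0.82692.
MLE ignores the prior: p̂_MLE = k/n = 35/39 ≈ 0.89744.
Difference = 43/52 − 35/39 = -11/156 ≈ -0.0705.

MAP − MLE = -0.0705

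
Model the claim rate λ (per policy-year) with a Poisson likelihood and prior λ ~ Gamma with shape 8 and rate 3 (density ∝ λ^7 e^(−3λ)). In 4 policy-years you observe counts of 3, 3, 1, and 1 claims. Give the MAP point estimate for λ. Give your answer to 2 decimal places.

λ̂_MAP = 2.14

Σxᵢ = 3+3+1+1 = 8, with n = 4.
Posterior ∝ λ^7e^(−3λ) · λ^8e^(−4λ) = λ^15e^(−7λ), i.e. Gamma(shape=16, rate=7).
The mode of a Gamma(a, b) with a ≥ 1 (shape–rate) is (a−1)/b = 15/7 ≈ 2.14.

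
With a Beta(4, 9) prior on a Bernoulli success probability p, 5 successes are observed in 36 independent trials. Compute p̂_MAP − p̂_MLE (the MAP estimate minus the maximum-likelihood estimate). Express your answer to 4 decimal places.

Posterior is Beta(9, 40); MAP = (9−1)/(49−2) = 8/47 ≈ 0.17021.
MLE ignores the prior: p̂_MLE = k/n = 5/36 ≈ 0.13889.
Difference = 8/47 − 5/36 = 53/1692 ≈ 0.0313.

MAP − MLE = 0.0313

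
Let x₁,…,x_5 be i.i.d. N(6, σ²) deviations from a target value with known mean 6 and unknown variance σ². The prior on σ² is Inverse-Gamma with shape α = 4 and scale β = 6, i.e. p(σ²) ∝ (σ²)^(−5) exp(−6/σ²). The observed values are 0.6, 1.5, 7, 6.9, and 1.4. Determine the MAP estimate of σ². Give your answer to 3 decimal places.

σ̂²_MAP = 5.625

Sum of squared deviations about the known mean: SS = (0.6−6)² + (1.5−6)² + (7−6)² + (6.9−6)² + (1.4−6)² = 72.38.
The Normal likelihood contributes (σ²)^(−n/2) exp(−SS/(2σ²)), so the posterior is Inverse-Gamma(α + n/2, β + SS/2) = Inverse-Gamma(6.5, 42.19).
The mode of Inverse-Gamma(a, b) is b/(a+1) = 42.19/7.5 ≈ 5.625.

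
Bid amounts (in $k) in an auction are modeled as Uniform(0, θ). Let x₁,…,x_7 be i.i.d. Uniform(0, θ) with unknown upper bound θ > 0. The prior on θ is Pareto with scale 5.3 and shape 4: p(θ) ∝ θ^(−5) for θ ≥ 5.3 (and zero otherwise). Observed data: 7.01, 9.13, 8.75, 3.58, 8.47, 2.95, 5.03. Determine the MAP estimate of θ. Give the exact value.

The Uniform(0, θ) likelihood is θ^(−n) for θ ≥ max(xᵢ), zero otherwise. Here max(xᵢ) = 9.13.
Posterior ∝ θ^(−5) · θ^(−7) = θ^(−12) on θ ≥ max(5.3, 9.13) = 9.13.
This density is strictly decreasing in θ, so the posterior mode lies at the lower boundary of the support.

θ̂_MAP = 9.13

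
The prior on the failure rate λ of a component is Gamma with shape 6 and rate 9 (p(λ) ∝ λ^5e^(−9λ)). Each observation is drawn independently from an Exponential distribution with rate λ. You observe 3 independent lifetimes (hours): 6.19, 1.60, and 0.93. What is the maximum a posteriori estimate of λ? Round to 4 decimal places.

λ̂_MAP = 0.4515

The Exponential(rate=λ) likelihood is ∝ λ^n e^(−λΣtᵢ). Here n = 3 and Σtᵢ = 6.19 + 1.60 + 0.93 = 8.72.
Posterior ∝ λ^5e^(−9λ) · λ^3e^(−8.72λ) = λ^8e^(−17.72λ), i.e. Gamma(9, 17.72).
Mode = (a−1)/b = 8/17.72 ≈ 0.4515.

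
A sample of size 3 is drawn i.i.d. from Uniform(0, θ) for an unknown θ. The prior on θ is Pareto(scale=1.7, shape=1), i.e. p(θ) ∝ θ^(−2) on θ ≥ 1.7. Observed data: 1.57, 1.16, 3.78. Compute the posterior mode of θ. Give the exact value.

The Uniform(0, θ) likelihood is θ^(−n) for θ ≥ max(xᵢ), zero otherwise. Here max(xᵢ) = 3.78.
Posterior ∝ θ^(−2) · θ^(−3) = θ^(−5) on θ ≥ max(1.7, 3.78) = 3.78.
This density is strictly decreasing in θ, so the posterior mode lies at the lower boundary of the support.

θ̂_MAP = 3.78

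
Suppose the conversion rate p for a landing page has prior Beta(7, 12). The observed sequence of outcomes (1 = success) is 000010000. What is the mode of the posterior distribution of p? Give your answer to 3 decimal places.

p̂_MAP = 0.269

Prior: Beta(7, 12).
Data: 1 success in 9 trials (from the sequence). The binomial likelihood contributes p(1−p)^8, so the posterior is Beta(7+1, 12+8) = Beta(8, 20).
For Beta(a, b) with a, b > 1 the mode is (a−1)/(a+b−2) = 7/26 ≈ 0.269.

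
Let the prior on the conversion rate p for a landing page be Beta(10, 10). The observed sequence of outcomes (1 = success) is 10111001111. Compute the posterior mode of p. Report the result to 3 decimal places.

Prior: Beta(10, 10).
Data: 8 successes in 11 trials (from the sequence). The binomial likelihood contributes p^8(1−p)^3, so the posterior is Beta(10+8, 10+3) = Beta(18, 13).
For Beta(a, b) with a, b > 1 the mode is (a−1)/(a+b−2) = 17/29 ≈ 0.586.

p̂_MAP = 0.586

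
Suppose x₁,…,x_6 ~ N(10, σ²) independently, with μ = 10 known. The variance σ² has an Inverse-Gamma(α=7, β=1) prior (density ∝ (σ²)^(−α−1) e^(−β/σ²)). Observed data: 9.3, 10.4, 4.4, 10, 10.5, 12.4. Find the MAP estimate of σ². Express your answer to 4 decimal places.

Sum of squared deviations about the known mean: SS = (9.3−10)² + (10.4−10)² + (4.4−10)² + (10−10)² + (10.5−10)² + (12.4−10)² = 38.02.
The Normal likelihood contributes (σ²)^(−n/2) exp(−SS/(2σ²)), so the posterior is Inverse-Gamma(α + n/2, β + SS/2) = Inverse-Gamma(10, 20.01).
The mode of Inverse-Gamma(a, b) is b/(a+1) = 20.01/11 ≈ 1.8191.

σ̂²_MAP = 1.8191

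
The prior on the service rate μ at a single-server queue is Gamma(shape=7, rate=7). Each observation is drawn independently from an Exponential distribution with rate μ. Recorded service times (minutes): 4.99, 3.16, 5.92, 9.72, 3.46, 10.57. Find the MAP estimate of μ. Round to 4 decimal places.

μ̂_MAP = 0.2677

The Exponential(rate=μ) likelihood is ∝ μ^n e^(−μΣtᵢ). Here n = 6 and Σtᵢ = 4.99 + 3.16 + 5.92 + 9.72 + 3.46 + 10.57 = 37.82.
Posterior ∝ μ^6e^(−7μ) · μ^6e^(−37.82μ) = μ^12e^(−44.82μ), i.e. Gamma(13, 44.82).
Mode = (a−1)/b = 12/44.82 ≈ 0.2677.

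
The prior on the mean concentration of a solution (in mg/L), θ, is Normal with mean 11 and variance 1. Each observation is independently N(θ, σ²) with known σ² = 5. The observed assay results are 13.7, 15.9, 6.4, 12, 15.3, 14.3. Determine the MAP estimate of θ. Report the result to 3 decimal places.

n = 6; x̄ = (13.7 + 15.9 + 6.4 + 12 + 15.3 + 14.3)/6 = 77.6/6 = 194/15 ≈ 12.9333.
For a Normal prior and Normal likelihood with known variance, the posterior is Normal; its mode equals its mean, the precision-weighted average.
Prior precision 1/σ₀² = 1/1 = 1; data precision n/σ² = 6/5 = 1.2.
θ̂ = (1·11 + 1.2·(194/15)) / (1 + 1.2) = 26.52/2.2 = 663/55 ≈ 12.055.

θ̂_MAP = 12.055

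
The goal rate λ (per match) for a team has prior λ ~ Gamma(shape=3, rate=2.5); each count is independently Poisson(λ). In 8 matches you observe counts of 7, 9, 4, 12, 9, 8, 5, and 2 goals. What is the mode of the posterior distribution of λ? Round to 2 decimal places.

Σxᵢ = 7+9+4+12+9+8+5+2 = 56, with n = 8.
Posterior ∝ λ^2e^(−2.5λ) · λ^56e^(−8λ) = λ^58e^(−10.5λ), i.e. Gamma(shape=59, rate=10.5).
The mode of a Gamma(a, b) with a ≥ 1 (shape–rate) is (a−1)/b = 58/10.5 ≈ 5.52.

λ̂_MAP = 5.52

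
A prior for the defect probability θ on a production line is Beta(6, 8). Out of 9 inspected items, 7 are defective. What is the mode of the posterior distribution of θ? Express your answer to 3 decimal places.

Prior: Beta(6, 8).
Data: 7 successes in 9 trials. The binomial likelihood contributes θ^7(1−θ)^2, so the posterior is Beta(6+7, 8+2) = Beta(13, 10).
For Beta(a, b) with a, b > 1 the mode is (a−1)/(a+b−2) = 12/21 ≈ 0.571.

θ̂_MAP = 0.571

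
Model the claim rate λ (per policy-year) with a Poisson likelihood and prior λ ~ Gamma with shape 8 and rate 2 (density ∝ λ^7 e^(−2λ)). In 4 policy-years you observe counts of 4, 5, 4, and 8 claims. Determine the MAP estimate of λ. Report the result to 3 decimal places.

Σxᵢ = 4+5+4+8 = 21, with n = 4.
Posterior ∝ λ^7e^(−2λ) · λ^21e^(−4λ) = λ^28e^(−6λ), i.e. Gamma(shape=29, rate=6).
The mode of a Gamma(a, b) with a ≥ 1 (shape–rate) is (a−1)/b = 28/6 ≈ 4.667.

λ̂_MAP = 4.667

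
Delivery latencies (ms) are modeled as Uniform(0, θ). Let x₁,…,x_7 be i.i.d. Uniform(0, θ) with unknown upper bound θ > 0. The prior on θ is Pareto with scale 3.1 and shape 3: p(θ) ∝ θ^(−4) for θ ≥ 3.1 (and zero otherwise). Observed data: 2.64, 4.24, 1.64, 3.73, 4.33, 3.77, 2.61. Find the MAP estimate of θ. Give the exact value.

The Uniform(0, θ) likelihood is θ^(−n) for θ ≥ max(xᵢ), zero otherwise. Here max(xᵢ) = 4.33.
Posterior ∝ θ^(−4) · θ^(−7) = θ^(−11) on θ ≥ max(3.1, 4.33) = 4.33.
This density is strictly decreasing in θ, so the posterior mode lies at the lower boundary of the support.

θ̂_MAP = 4.33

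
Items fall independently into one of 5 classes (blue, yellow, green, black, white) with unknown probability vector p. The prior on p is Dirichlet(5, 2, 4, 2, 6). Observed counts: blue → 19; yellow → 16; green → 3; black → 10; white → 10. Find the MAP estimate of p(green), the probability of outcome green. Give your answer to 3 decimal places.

MAP estimate of p(green) = 0.083

The posterior is Dirichlet(αᵢ + nᵢ) = Dirichlet(24, 18, 7, 12, 16).
For a Dirichlet(a₁,…,a_K) with all aᵢ > 1, the mode has j-th component (aⱼ − 1)/(Σaᵢ − K).
Here Σaᵢ = 77 and K = 5, so p(green) = (7 − 1)/(77 − 5) = 6/72 ≈ 0.083.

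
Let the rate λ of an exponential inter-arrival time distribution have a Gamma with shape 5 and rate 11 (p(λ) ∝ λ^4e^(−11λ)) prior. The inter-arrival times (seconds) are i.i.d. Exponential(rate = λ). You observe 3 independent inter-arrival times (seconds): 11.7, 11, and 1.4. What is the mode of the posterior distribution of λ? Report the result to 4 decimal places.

The Exponential(rate=λ) likelihood is ∝ λ^n e^(−λΣtᵢ). Here n = 3 and Σtᵢ = 11.7 + 11 + 1.4 = 24.1.
Posterior ∝ λ^4e^(−11λ) · λ^3e^(−24.1λ) = λ^7e^(−35.1λ), i.e. Gamma(8, 35.1).
Mode = (a−1)/b = 7/35.1 ≈ 0.1994.

λ̂_MAP = 0.1994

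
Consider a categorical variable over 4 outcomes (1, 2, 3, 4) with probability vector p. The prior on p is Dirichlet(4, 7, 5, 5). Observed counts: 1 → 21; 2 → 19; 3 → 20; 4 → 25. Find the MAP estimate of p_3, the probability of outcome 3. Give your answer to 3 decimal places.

MAP estimate: 0.235

The posterior is Dirichlet(αᵢ + nᵢ) = Dirichlet(25, 26, 25, 30).
For a Dirichlet(a₁,…,a_K) with all aᵢ > 1, the mode has j-th component (aⱼ − 1)/(Σaᵢ − K).
Here Σaᵢ = 106 and K = 4, so p_3 = (25 − 1)/(106 − 4) = 24/102 ≈ 0.235.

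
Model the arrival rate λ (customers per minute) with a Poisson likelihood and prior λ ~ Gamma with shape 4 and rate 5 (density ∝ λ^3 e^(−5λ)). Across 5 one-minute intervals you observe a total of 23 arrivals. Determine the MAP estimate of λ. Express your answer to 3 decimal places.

λ̂_MAP = 2.600

Σxᵢ = 23, n = 5.
Posterior ∝ λ^3e^(−5λ) · λ^23e^(−5λ) = λ^26e^(−10λ), i.e. Gamma(shape=27, rate=10).
The mode of a Gamma(a, b) with a ≥ 1 (shape–rate) is (a−1)/b = 26/10 ≈ 2.600.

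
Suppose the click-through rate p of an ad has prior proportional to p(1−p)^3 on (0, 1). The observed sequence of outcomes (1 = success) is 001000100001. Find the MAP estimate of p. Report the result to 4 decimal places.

The prior density ∝ p(1−p)^3 is the kernel of Beta(2, 4).
Data: 3 successes in 12 trials (from the sequence). The binomial likelihood contributes p^3(1−p)^9, so the posterior is Beta(2+3, 4+9) = Beta(5, 13).
For Beta(a, b) with a, b > 1 the mode is (a−1)/(a+b−2) = 4/16 ≈ 0.2500.

p̂_MAP = 0.2500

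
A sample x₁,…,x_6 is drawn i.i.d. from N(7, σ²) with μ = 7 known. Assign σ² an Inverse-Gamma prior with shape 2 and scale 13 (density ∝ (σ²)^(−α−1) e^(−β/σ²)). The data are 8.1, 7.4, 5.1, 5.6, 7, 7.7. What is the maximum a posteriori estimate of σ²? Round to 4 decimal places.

σ̂²_MAP = 2.7858

Sum of squared deviations about the known mean: SS = (8.1−7)² + (7.4−7)² + (5.1−7)² + (5.6−7)² + (7−7)² + (7.7−7)² = 7.43.
The Normal likelihood contributes (σ²)^(−n/2) exp(−SS/(2σ²)), so the posterior is Inverse-Gamma(α + n/2, β + SS/2) = Inverse-Gamma(5, 16.715).
The mode of Inverse-Gamma(a, b) is b/(a+1) = 16.715/6 ≈ 2.7858.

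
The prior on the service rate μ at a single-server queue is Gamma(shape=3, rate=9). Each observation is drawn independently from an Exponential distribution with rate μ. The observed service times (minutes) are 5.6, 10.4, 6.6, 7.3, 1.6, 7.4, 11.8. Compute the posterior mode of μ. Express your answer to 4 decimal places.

The Exponential(rate=μ) likelihood is ∝ μ^n e^(−μΣtᵢ). Here n = 7 and Σtᵢ = 5.6 + 10.4 + 6.6 + 7.3 + 1.6 + 7.4 + 11.8 = 50.7.
Posterior ∝ μ^2e^(−9μ) · μ^7e^(−50.7μ) = μ^9e^(−59.7μ), i.e. Gamma(10, 59.7).
Mode = (a−1)/b = 9/59.7 ≈ 0.1508.

μ̂_MAP = 0.1508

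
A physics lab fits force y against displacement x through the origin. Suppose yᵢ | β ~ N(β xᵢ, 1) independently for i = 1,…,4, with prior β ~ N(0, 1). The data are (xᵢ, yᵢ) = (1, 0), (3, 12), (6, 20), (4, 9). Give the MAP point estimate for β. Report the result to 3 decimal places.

log p(β | y) = −Σ(yᵢ − βxᵢ)²/(2·1) − β²/(2·1) + const.
Setting the derivative to zero: Σxᵢ(yᵢ − βxᵢ)/1 − β/1 = 0, so β = Σxᵢyᵢ / (Σxᵢ² + σ²/τ²).
Σxᵢyᵢ = 1·0 + 3·12 + 6·20 + 4·9 = 192; Σxᵢ² = 62; σ²/τ² = 1.
β̂_MAP = 192 / (62 + 1) = 192/63 ≈ 3.048.

β̂_MAP = 3.048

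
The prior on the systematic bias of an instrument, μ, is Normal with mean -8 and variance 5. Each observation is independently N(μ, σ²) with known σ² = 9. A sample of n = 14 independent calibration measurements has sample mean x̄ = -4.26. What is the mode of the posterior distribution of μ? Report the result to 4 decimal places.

μ̂_MAP = -4.6861

n = 14, x̄ = -4.26.
For a Normal prior and Normal likelihood with known variance, the posterior is Normal; its mode equals its mean, the precision-weighted average.
Prior precision 1/σ₀² = 1/5 = 0.2; data precision n/σ² = 14/9.
μ̂ = (0.2·(-8) + (14/9)·(-4.26)) / (0.2 + 14/9) = (-617/75)/(79/45) = -1851/395 ≈ -4.6861.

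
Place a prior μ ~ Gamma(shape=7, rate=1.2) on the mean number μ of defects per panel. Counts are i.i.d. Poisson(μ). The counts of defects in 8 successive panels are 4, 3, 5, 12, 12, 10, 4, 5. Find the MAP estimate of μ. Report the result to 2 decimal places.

Σxᵢ = 4+3+5+12+12+10+4+5 = 55, with n = 8.
Posterior ∝ μ^6e^(−1.2μ) · μ^55e^(−8μ) = μ^61e^(−9.2μ), i.e. Gamma(shape=62, rate=9.2).
The mode of a Gamma(a, b) with a ≥ 1 (shape–rate) is (a−1)/b = 61/9.2 ≈ 6.63.

μ̂_MAP = 6.63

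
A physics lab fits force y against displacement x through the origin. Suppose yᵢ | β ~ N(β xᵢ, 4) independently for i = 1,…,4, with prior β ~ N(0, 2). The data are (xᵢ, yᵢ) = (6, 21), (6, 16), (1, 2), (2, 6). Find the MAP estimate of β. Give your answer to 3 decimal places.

β̂_MAP = 2.987

log p(β | y) = −Σ(yᵢ − βxᵢ)²/(2·4) − β²/(2·2) + const.
Setting the derivative to zero: Σxᵢ(yᵢ − βxᵢ)/4 − β/2 = 0, so β = Σxᵢyᵢ / (Σxᵢ² + σ²/τ²).
Σxᵢyᵢ = 6·21 + 6·16 + 1·2 + 2·6 = 236; Σxᵢ² = 77; σ²/τ² = 2.
β̂_MAP = 236 / (77 + 2) = 236/79 ≈ 2.987.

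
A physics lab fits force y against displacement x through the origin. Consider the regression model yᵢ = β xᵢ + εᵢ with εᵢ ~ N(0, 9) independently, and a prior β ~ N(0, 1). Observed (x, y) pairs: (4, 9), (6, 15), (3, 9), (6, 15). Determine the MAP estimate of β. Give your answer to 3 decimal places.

β̂_MAP = 2.292

log p(β | y) = −Σ(yᵢ − βxᵢ)²/(2·9) − β²/(2·1) + const.
Setting the derivative to zero: Σxᵢ(yᵢ − βxᵢ)/9 − β/1 = 0, so β = Σxᵢyᵢ / (Σxᵢ² + σ²/τ²).
Σxᵢyᵢ = 4·9 + 6·15 + 3·9 + 6·15 = 243; Σxᵢ² = 97; σ²/τ² = 9.
β̂_MAP = 243 / (97 + 9) = 243/106 ≈ 2.292.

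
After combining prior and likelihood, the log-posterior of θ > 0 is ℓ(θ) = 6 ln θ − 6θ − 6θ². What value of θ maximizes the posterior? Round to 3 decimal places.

ℓ'(θ) = 6/θ − 6 − 12θ. Setting this to zero and multiplying by θ: 12θ² + 6θ − 6 = 0.
θ = (−6 + √(6² + 4·12·6)) / (2·12) = (−6 + √324) / 24 = (−6 + 18)/24 = 1/2.
ℓ''(θ) = −6/θ² − 12 < 0, confirming a maximum.

θ̂_MAP = 0.500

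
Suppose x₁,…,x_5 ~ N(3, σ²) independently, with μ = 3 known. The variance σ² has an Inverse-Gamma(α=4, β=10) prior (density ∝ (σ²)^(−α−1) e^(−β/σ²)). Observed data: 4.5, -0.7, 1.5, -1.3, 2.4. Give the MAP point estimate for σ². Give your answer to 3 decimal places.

σ̂²_MAP = 3.803

Sum of squared deviations about the known mean: SS = (4.5−3)² + (-0.7−3)² + (1.5−3)² + (-1.3−3)² + (2.4−3)² = 37.04.
The Normal likelihood contributes (σ²)^(−n/2) exp(−SS/(2σ²)), so the posterior is Inverse-Gamma(α + n/2, β + SS/2) = Inverse-Gamma(6.5, 28.52).
The mode of Inverse-Gamma(a, b) is b/(a+1) = 28.52/7.5 ≈ 3.803.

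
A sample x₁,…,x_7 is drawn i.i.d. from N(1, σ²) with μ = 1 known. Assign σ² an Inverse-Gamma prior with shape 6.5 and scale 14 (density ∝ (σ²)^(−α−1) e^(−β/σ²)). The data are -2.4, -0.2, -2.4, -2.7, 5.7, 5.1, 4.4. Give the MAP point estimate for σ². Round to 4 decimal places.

σ̂²_MAP = 5.3050

Sum of squared deviations about the known mean: SS = (-2.4−1)² + (-0.2−1)² + (-2.4−1)² + (-2.7−1)² + (5.7−1)² + (5.1−1)² + (4.4−1)² = 88.71.
The Normal likelihood contributes (σ²)^(−n/2) exp(−SS/(2σ²)), so the posterior is Inverse-Gamma(α + n/2, β + SS/2) = Inverse-Gamma(10, 58.355).
The mode of Inverse-Gamma(a, b) is b/(a+1) = 58.355/11 ≈ 5.3050.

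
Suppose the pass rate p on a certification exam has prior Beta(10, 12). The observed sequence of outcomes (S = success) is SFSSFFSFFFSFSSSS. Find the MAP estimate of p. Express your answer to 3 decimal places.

p̂_MAP = 0.500

Prior: Beta(10, 12).
Data: 9 successes in 16 trials (from the sequence). The binomial likelihood contributes p^9(1−p)^7, so the posterior is Beta(10+9, 12+7) = Beta(19, 19).
For Beta(a, b) with a, b > 1 the mode is (a−1)/(a+b−2) = 18/36 ≈ 0.500.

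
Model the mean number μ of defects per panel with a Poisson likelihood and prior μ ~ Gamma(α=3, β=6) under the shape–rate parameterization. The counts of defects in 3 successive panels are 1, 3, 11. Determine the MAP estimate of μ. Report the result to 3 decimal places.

μ̂_MAP = 1.889

Σxᵢ = 1+3+11 = 15, with n = 3.
Posterior ∝ μ^2e^(−6μ) · μ^15e^(−3μ) = μ^17e^(−9μ), i.e. Gamma(shape=18, rate=9).
The mode of a Gamma(a, b) with a ≥ 1 (shape–rate) is (a−1)/b = 17/9 ≈ 1.889.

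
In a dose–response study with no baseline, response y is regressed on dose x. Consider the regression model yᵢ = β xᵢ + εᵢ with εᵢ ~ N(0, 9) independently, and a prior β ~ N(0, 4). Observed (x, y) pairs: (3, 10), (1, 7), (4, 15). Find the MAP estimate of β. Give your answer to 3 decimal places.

β̂_MAP = 3.434

log p(β | y) = −Σ(yᵢ − βxᵢ)²/(2·9) − β²/(2·4) + const.
Setting the derivative to zero: Σxᵢ(yᵢ − βxᵢ)/9 − β/4 = 0, so β = Σxᵢyᵢ / (Σxᵢ² + σ²/τ²).
Σxᵢyᵢ = 3·10 + 1·7 + 4·15 = 97; Σxᵢ² = 26; σ²/τ² = 2.25.
β̂_MAP = 97 / (26 + 2.25) = 97/28.25 ≈ 3.434.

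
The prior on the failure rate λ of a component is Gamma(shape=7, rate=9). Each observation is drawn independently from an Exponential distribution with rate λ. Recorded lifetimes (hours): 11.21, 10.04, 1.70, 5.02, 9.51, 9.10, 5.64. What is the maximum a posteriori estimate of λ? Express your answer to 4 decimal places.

λ̂_MAP = 0.2123

The Exponential(rate=λ) likelihood is ∝ λ^n e^(−λΣtᵢ). Here n = 7 and Σtᵢ = 11.21 + 10.04 + 1.70 + 5.02 + 9.51 + 9.10 + 5.64 = 52.22.
Posterior ∝ λ^6e^(−9λ) · λ^7e^(−52.22λ) = λ^13e^(−61.22λ), i.e. Gamma(14, 61.22).
Mode = (a−1)/b = 13/61.22 ≈ 0.2123.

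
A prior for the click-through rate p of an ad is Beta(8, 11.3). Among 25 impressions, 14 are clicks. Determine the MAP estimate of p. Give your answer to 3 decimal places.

Prior: Beta(8, 11.3).
Data: 14 successes in 25 trials. The binomial likelihood contributes p^14(1−p)^11, so the posterior is Beta(8+14, 11.3+11) = Beta(22, 22.3).
For Beta(a, b) with a, b > 1 the mode is (a−1)/(a+b−2) = 21/42.3 ≈ 0.496.

p̂_MAP = 0.496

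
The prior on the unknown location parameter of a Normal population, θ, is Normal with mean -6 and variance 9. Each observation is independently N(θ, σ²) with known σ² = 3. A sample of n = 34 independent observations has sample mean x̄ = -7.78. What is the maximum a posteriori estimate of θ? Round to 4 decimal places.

n = 34, x̄ = -7.78.
For a Normal prior and Normal likelihood with known variance, the posterior is Normal; its mode equals its mean, the precision-weighted average.
Prior precision 1/σ₀² = 1/9; data precision n/σ² = 34/3.
θ̂ = ((1/9)·(-6) + (34/3)·(-7.78)) / (1/9 + 34/3) = (-88.84)/(103/9) = -19989/2575 ≈ -7.7627.

θ̂_MAP = -7.7627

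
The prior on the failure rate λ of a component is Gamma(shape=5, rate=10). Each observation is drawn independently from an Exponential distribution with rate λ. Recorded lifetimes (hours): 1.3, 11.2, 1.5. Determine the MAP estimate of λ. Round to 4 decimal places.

λ̂_MAP = 0.2917

The Exponential(rate=λ) likelihood is ∝ λ^n e^(−λΣtᵢ). Here n = 3 and Σtᵢ = 1.3 + 11.2 + 1.5 = 14.
Posterior ∝ λ^4e^(−10λ) · λ^3e^(−14λ) = λ^7e^(−24λ), i.e. Gamma(8, 24).
Mode = (a−1)/b = 7/24 ≈ 0.2917.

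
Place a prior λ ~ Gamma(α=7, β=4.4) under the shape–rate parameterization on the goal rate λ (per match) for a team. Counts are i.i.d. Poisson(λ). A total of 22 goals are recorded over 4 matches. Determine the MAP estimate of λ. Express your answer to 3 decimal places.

Σxᵢ = 22, n = 4.
Posterior ∝ λ^6e^(−4.4λ) · λ^22e^(−4λ) = λ^28e^(−8.4λ), i.e. Gamma(shape=29, rate=8.4).
The mode of a Gamma(a, b) with a ≥ 1 (shape–rate) is (a−1)/b = 28/8.4 ≈ 3.333.

λ̂_MAP = 3.333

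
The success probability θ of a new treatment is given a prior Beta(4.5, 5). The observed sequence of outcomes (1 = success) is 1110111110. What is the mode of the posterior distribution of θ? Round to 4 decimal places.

θ̂_MAP = 0.6571

Prior: Beta(4.5, 5).
Data: 8 successes in 10 trials (from the sequence). The binomial likelihood contributes θ^8(1−θ)^2, so the posterior is Beta(4.5+8, 5+2) = Beta(12.5, 7).
For Beta(a, b) with a, b > 1 the mode is (a−1)/(a+b−2) = 11.5/17.5 ≈ 0.6571.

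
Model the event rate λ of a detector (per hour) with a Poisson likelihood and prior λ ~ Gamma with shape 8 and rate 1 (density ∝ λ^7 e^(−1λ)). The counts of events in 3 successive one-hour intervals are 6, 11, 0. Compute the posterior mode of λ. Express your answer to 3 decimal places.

Σxᵢ = 6+11+0 = 17, with n = 3.
Posterior ∝ λ^7e^(−1λ) · λ^17e^(−3λ) = λ^24e^(−4λ), i.e. Gamma(shape=25, rate=4).
The mode of a Gamma(a, b) with a ≥ 1 (shape–rate) is (a−1)/b = 24/4 ≈ 6.000.

λ̂_MAP = 6.000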